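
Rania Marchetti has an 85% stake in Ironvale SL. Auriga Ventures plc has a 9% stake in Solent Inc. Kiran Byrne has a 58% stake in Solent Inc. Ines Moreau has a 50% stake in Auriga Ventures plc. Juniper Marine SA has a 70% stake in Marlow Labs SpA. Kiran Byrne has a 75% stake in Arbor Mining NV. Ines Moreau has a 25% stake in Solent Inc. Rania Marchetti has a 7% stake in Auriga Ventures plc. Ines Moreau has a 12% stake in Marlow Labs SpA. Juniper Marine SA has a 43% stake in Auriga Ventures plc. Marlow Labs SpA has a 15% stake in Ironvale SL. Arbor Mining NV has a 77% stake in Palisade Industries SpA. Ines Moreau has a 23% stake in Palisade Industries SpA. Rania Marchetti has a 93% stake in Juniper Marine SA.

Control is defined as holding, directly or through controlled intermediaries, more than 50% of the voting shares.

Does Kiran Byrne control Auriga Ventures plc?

Kiran holds 58% of Solent, so Kiran controls Solent.
Kiran holds 75% of Arbor, so Kiran controls Arbor.
Arbor holds 77% of Palisade, so Kiran controls Palisade.
Neither Kiran nor any entity Kiran controls holds any voting interest in Auriga.
So Kiran does not control Auriga.

No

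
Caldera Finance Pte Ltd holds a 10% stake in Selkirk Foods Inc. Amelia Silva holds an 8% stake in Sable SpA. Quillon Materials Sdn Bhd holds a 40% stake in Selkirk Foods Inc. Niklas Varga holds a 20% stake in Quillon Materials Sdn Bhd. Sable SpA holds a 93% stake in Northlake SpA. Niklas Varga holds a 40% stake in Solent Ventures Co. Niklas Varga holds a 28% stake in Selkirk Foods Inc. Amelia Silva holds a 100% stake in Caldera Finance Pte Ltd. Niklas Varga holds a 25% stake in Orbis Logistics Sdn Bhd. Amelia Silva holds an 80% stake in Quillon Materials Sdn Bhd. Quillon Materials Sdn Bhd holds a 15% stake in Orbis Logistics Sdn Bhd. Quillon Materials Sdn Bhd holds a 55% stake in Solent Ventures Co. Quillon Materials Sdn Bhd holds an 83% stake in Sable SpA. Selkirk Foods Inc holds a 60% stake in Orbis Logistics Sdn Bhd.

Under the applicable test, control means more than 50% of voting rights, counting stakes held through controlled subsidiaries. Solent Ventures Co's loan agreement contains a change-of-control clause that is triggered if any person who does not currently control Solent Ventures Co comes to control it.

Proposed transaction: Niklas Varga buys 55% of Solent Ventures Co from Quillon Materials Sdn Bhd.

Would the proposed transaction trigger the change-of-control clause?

Yes

The purchase adds only to Niklas's holdings (Quillon's stake shrinks), so Niklas is the only person who could newly come to control Solent.
Niklas's largest direct stake is 40% in Solent, which does not meet the threshold, so Niklas controls no company.
In Solent, Niklas's side holds only 40%, not > 50%.
So before the transaction, Niklas does not control Solent.
After the purchase, Niklas's direct stake in Solent rises to 40% + 55% = 95%, and Quillon's stake falls to 0%.
Niklas holds 95% of Solent, so Niklas controls Solent.
Niklas did not control Solent before and does after, so the clause is triggered.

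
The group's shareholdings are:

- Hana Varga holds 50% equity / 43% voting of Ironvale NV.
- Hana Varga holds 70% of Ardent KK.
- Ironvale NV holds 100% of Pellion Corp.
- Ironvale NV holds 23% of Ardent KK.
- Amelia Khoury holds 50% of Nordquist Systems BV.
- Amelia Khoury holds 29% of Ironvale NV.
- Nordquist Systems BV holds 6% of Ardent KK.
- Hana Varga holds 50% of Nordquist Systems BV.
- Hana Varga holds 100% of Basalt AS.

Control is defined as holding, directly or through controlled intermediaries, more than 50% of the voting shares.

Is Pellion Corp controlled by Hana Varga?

No

Hana holds 100% of Basalt, so Hana controls Basalt.
Hana holds 70% of Ardent, so Hana controls Ardent.
Neither Hana nor any entity Hana controls holds any voting interest in Pellion.
So Hana does not control Pellion.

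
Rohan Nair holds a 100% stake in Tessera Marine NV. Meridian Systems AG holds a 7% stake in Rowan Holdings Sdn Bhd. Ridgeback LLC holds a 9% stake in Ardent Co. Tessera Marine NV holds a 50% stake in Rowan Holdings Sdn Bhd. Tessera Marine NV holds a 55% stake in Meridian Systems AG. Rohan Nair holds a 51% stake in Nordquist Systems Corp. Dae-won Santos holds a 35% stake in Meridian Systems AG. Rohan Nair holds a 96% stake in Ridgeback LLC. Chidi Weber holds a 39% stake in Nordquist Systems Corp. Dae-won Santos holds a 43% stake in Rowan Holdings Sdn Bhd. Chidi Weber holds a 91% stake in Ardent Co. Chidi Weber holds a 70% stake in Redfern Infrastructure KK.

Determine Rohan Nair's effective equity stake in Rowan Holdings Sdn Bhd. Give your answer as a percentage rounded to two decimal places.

53.85%

Rohan reaches Rowan along 2 paths.
Via Tessera: 100% × 50% = 50%.
Via Tessera → Meridian: 100% × 55% × 7% = 3.85%.
Total: 50% + 3.85% = 53.85%.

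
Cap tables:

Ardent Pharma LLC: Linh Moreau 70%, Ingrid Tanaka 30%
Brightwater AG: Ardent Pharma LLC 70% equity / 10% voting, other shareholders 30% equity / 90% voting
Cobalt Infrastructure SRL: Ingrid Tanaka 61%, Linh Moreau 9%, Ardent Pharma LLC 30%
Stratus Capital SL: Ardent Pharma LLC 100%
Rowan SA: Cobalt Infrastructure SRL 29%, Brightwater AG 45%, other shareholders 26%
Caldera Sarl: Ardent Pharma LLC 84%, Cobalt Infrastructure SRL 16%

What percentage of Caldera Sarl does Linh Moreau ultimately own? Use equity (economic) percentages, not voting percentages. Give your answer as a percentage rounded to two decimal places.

63.60%

Linh reaches Caldera along 3 paths.
Via Ardent: 70% × 84% = 58.8%.
Via Cobalt: 9% × 16% = 1.44%.
Via Ardent → Cobalt: 70% × 30% × 16% = 3.36%.
Total: 58.8% + 1.44% + 3.36% = 63.6%.
Rounded: 63.60%.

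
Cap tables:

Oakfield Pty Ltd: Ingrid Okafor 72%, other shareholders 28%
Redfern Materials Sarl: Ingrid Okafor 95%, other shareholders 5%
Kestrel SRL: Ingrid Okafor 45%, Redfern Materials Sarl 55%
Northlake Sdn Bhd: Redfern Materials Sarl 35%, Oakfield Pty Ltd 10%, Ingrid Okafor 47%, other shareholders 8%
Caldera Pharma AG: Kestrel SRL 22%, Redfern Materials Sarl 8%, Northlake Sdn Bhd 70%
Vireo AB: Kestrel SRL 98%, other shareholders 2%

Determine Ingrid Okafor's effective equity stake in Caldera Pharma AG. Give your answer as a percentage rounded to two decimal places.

90.21%

Ingrid reaches Caldera along 6 paths.
Via Kestrel: 45% × 22% = 9.9%.
Via Redfern → Kestrel: 95% × 55% × 22% = 11.495%.
Via Redfern: 95% × 8% = 7.6%.
Via Redfern → Northlake: 95% × 35% × 70% = 23.275%.
Via Oakfield → Northlake: 72% × 10% × 70% = 5.04%.
Via Northlake: 47% × 70% = 32.9%.
Total: 9.9% + 11.495% + 7.6% + 23.275% + 5.04% + 32.9% = 90.21%.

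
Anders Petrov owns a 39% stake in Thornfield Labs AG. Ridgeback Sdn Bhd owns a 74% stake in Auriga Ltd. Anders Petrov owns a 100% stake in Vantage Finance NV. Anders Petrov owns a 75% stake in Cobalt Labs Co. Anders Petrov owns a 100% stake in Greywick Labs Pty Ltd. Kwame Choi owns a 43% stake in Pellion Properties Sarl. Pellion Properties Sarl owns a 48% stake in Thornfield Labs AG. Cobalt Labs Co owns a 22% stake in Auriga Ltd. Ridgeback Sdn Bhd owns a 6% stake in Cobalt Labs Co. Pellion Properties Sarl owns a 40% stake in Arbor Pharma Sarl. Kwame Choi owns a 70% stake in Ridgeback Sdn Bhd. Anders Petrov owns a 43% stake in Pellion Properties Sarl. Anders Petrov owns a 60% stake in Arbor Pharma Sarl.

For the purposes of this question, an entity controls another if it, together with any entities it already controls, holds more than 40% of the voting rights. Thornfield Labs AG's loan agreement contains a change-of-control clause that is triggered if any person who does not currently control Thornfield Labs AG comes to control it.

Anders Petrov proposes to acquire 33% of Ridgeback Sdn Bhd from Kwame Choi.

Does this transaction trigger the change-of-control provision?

The purchase adds only to Anders's holdings (Kwame's stake shrinks), so Anders is the only person who could newly come to control Thornfield.
Anders holds 43% of Pellion, so Anders controls Pellion.
Pellion and Anders together hold 48% + 39% = 87% of Thornfield, so Anders controls Thornfield.
So Anders already controls Thornfield before the transaction.
After the purchase, Anders holds 33% of Ridgeback directly, and Kwame's stake falls to 37%.
Anders controlled Thornfield already, so this is not a new person acquiring control; every other person's position is unchanged or reduced.
No new person acquires control, so the clause is not triggered.

No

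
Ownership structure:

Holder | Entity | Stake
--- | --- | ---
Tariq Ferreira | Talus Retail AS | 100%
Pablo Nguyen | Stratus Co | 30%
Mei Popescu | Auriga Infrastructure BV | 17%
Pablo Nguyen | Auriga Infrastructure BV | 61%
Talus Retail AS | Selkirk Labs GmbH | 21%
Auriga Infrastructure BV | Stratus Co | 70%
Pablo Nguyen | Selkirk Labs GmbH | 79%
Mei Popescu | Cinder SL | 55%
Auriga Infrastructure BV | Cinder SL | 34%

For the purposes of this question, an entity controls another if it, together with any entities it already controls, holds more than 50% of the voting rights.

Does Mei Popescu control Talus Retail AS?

No

Mei holds 55% of Cinder, so Mei controls Cinder.
Neither Mei nor any entity Mei controls holds any voting interest in Talus.
So Mei does not control Talus.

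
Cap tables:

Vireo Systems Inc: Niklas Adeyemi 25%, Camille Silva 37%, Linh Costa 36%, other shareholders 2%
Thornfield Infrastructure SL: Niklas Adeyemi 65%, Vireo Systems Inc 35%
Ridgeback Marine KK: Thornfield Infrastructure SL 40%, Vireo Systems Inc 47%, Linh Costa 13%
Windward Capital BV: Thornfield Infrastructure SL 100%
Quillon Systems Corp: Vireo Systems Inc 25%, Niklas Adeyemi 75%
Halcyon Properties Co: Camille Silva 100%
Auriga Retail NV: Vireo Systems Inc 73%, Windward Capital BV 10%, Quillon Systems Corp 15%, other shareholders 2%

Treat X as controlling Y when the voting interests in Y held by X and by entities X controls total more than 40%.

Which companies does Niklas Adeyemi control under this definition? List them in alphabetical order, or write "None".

Niklas holds 65% of Thornfield, so Niklas controls Thornfield.
Thornfield holds 100% of Windward, so Niklas controls Windward.
Niklas holds 75% of Quillon, so Niklas controls Quillon.
No other company's threshold is met.

Quillon Systems Corp, Thornfield Infrastructure SL, Windward Capital BV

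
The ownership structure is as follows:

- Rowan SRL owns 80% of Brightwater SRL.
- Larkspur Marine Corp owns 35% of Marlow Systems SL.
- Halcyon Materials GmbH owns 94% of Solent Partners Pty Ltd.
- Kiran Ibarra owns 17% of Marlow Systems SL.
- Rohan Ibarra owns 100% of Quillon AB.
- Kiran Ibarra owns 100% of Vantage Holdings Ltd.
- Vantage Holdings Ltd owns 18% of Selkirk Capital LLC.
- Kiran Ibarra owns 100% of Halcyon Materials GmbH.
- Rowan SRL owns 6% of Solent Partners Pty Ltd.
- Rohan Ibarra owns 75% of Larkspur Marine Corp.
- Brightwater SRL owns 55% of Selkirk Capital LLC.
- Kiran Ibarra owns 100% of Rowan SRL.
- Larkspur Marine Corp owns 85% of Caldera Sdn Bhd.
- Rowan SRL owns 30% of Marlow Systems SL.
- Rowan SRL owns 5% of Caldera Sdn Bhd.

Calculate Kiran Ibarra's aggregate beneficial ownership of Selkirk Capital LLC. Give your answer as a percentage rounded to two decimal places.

62.00%

Kiran reaches Selkirk along 2 paths.
Via Rowan → Brightwater: 100% × 80% × 55% = 44%.
Via Vantage: 100% × 18% = 18%.
Total: 44% + 18% = 62%.
Rounded: 62.00%.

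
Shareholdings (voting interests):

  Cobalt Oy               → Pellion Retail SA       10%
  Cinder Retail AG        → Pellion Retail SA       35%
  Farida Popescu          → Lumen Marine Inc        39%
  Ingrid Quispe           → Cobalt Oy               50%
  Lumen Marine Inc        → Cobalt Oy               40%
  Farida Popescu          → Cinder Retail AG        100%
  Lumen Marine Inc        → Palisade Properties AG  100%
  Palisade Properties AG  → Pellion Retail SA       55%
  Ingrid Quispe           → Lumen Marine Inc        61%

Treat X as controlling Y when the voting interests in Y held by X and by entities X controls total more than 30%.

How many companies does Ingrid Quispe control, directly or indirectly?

4

Ingrid holds 61% of Lumen, so Ingrid controls Lumen.
Ingrid and Lumen together hold 50% + 40% = 90% of Cobalt, so Ingrid controls Cobalt.
Lumen holds 100% of Palisade, so Ingrid controls Palisade.
Palisade and Cobalt together hold 55% + 10% = 65% of Pellion, so Ingrid controls Pellion.
No other company's threshold is met.
Ingrid controls 4 companies.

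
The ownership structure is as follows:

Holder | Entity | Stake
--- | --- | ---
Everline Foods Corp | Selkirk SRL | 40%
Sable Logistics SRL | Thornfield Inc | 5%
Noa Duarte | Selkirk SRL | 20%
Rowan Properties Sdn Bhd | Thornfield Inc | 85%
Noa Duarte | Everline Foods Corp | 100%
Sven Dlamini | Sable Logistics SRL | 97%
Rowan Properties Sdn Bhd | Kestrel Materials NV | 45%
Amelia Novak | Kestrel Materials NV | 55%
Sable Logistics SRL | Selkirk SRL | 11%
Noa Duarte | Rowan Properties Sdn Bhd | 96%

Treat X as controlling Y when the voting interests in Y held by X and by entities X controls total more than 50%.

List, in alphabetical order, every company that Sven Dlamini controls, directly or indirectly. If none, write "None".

Sven holds 97% of Sable, so Sven controls Sable.
No other company's threshold is met.

Sable Logistics SRL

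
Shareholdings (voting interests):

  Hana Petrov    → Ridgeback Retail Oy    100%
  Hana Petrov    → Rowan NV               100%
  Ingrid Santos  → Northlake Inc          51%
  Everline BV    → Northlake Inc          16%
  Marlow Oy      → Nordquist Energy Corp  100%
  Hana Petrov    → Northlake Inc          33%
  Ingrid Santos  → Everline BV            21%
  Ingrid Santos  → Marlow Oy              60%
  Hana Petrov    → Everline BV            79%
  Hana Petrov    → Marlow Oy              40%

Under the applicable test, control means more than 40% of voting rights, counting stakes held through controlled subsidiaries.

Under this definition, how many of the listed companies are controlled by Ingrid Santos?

Ingrid holds 60% of Marlow, so Ingrid controls Marlow.
Ingrid holds 51% of Northlake, so Ingrid controls Northlake.
Marlow holds 100% of Nordquist, so Ingrid controls Nordquist.
No other company's threshold is met.
Ingrid controls 3 companies.

3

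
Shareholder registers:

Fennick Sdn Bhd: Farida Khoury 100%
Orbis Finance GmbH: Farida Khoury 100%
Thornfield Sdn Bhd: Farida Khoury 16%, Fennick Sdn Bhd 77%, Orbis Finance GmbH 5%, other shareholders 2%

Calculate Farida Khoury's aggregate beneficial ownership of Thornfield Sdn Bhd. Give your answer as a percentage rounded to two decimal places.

Farida reaches Thornfield along 3 paths.
Direct stake: 16% = 16%.
Via Fennick: 100% × 77% = 77%.
Via Orbis: 100% × 5% = 5%.
Total: 16% + 77% + 5% = 98%.
Rounded: 98.00%.

98.00%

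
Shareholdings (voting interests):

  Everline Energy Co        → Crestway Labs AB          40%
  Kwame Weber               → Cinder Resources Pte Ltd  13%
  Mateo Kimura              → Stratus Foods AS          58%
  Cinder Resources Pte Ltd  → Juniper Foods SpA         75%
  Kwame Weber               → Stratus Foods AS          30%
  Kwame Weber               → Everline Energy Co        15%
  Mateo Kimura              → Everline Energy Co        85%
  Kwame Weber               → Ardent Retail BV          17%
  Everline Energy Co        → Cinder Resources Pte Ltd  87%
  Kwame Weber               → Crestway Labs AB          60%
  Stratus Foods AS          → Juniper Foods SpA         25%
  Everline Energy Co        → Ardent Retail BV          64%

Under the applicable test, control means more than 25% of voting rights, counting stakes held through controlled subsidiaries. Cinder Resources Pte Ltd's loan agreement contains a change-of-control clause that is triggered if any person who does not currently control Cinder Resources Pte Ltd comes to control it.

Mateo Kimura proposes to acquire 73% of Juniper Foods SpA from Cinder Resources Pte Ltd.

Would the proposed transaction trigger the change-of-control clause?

No

The purchase adds only to Mateo's holdings (Cinder's stake shrinks), so Mateo is the only person who could newly come to control Cinder.
Mateo holds 85% of Everline, so Mateo controls Everline.
Everline holds 87% of Cinder, so Mateo controls Cinder.
So Mateo already controls Cinder before the transaction.
After the purchase, Mateo holds 73% of Juniper directly, and Cinder's stake falls to 2%.
Mateo controlled Cinder already, so this is not a new person acquiring control; every other person's position is unchanged or reduced.
No new person acquires control, so the clause is not triggered.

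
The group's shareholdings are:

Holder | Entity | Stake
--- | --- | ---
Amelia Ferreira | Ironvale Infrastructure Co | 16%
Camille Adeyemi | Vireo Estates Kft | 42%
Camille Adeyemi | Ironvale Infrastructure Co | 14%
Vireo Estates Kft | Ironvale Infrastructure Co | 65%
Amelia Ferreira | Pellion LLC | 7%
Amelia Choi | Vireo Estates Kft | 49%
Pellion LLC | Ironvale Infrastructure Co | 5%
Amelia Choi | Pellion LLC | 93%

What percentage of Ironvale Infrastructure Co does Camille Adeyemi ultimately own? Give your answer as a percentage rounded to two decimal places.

Camille reaches Ironvale along 2 paths.
Via Vireo: 42% × 65% = 27.3%.
Direct stake: 14% = 14%.
Total: 27.3% + 14% = 41.3%.
Rounded: 41.30%.

41.30%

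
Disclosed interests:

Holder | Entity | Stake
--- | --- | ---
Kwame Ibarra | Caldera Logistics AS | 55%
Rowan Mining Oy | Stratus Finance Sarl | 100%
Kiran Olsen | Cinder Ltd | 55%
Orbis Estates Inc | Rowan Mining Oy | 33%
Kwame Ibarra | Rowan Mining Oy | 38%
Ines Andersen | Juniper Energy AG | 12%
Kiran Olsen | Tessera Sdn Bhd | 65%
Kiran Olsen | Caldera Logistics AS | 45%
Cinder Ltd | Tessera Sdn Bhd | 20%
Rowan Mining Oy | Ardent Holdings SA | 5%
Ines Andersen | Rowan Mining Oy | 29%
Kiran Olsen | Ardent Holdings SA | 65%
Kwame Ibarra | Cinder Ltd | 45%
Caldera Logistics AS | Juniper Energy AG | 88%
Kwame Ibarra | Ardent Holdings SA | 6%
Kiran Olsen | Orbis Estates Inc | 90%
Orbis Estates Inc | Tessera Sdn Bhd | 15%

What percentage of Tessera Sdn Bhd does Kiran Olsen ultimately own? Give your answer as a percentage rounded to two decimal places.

89.50%

Kiran reaches Tessera along 3 paths.
Via Orbis: 90% × 15% = 13.5%.
Via Cinder: 55% × 20% = 11%.
Direct stake: 65% = 65%.
Total: 13.5% + 11% + 65% = 89.5%.
Rounded: 89.50%.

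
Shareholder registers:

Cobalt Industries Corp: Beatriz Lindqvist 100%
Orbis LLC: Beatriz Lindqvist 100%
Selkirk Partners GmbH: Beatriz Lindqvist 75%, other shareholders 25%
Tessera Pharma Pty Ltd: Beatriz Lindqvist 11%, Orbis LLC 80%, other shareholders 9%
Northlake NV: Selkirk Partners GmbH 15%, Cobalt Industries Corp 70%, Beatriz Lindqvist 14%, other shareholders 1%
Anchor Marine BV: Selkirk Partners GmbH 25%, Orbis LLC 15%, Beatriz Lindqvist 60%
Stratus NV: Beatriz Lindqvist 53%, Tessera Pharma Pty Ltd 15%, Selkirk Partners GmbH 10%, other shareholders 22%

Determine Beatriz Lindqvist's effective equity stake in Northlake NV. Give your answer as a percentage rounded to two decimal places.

Beatriz reaches Northlake along 3 paths.
Via Selkirk: 75% × 15% = 11.25%.
Via Cobalt: 100% × 70% = 70%.
Direct stake: 14% = 14%.
Total: 11.25% + 70% + 14% = 95.25%.

95.25%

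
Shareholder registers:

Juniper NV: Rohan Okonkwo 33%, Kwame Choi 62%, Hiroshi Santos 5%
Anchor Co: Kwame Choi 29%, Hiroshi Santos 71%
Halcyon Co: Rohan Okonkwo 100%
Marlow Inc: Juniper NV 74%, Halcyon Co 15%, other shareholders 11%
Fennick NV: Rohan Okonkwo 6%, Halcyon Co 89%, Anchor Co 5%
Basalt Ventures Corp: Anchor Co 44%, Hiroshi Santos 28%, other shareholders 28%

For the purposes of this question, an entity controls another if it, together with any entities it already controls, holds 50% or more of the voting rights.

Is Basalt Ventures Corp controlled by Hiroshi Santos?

Hiroshi holds 71% of Anchor, so Hiroshi controls Anchor.
Anchor and Hiroshi together hold 44% + 28% = 72% of Basalt, so Hiroshi controls Basalt.

Yes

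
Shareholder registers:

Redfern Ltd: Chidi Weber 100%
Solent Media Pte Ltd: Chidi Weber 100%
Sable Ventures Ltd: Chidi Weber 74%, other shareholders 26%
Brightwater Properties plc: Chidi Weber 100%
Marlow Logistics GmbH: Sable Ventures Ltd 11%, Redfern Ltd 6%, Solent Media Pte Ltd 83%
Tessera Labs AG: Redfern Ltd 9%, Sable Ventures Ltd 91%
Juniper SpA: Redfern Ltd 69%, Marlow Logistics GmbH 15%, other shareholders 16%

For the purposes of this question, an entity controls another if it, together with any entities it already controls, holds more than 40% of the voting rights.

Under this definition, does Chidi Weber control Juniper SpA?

Yes

Chidi holds 74% of Sable, so Chidi controls Sable.
Chidi holds 100% of Solent, so Chidi controls Solent.
Chidi holds 100% of Redfern, so Chidi controls Redfern.
Sable and Redfern and Solent together hold 11% + 6% + 83% = 100% of Marlow, so Chidi controls Marlow.
Redfern and Marlow together hold 69% + 15% = 84% of Juniper, so Chidi controls Juniper.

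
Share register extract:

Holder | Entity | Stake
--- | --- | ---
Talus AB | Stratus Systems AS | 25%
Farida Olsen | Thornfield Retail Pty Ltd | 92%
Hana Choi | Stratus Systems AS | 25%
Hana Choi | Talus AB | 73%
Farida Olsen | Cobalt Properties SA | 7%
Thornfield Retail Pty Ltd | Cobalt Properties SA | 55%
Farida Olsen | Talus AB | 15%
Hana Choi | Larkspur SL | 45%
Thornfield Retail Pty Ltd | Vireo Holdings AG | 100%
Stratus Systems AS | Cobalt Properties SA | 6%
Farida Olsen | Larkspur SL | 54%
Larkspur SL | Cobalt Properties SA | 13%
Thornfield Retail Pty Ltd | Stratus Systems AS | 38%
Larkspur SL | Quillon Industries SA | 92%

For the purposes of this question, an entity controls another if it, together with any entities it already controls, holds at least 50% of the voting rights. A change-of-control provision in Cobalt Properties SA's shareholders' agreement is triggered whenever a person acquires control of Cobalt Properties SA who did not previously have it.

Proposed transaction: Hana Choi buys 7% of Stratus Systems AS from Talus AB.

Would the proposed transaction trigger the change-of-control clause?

The purchase adds only to Hana's holdings (Talus's stake shrinks), so Hana is the only person who could newly come to control Cobalt.
Hana holds 73% of Talus, so Hana controls Talus.
Talus and Hana together hold 25% + 25% = 50% of Stratus, so Hana controls Stratus.
In Cobalt, Hana's side holds only 6%, not ≥ 50%.
So before the transaction, Hana does not control Cobalt.
After the purchase, Hana's direct stake in Stratus rises to 25% + 7% = 32%, and Talus's stake falls to 18%.
Talus and Hana together hold 18% + 32% = 50% of Stratus, so Hana controls Stratus.
After the transaction, Hana's side holds 6% of Cobalt, not ≥ 50%, so Hana still does not control Cobalt.
No new person acquires control, so the clause is not triggered.

No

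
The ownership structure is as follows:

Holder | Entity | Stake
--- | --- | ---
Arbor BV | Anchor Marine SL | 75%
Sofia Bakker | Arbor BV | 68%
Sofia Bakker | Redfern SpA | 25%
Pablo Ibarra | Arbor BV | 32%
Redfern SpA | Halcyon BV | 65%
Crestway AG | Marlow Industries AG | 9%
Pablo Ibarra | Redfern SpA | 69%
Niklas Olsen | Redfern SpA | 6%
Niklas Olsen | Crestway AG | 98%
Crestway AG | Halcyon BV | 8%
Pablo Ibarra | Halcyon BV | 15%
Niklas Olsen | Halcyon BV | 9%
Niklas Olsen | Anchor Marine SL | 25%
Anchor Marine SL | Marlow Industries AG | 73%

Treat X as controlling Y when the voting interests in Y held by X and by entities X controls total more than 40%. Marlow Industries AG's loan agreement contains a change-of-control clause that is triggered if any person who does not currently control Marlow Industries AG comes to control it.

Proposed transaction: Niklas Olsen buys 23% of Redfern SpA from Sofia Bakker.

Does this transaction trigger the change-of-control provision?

The purchase adds only to Niklas's holdings (Sofia's stake shrinks), so Niklas is the only person who could newly come to control Marlow.
Niklas holds 98% of Crestway, so Niklas controls Crestway.
In Marlow, Niklas's side holds only 9%, not > 40%.
So before the transaction, Niklas does not control Marlow.
After the purchase, Niklas's direct stake in Redfern rises to 6% + 23% = 29%, and Sofia's stake falls to 2%.
Niklas's side now holds 29% of Redfern, not > 40%, so Niklas still does not control Redfern.
After the transaction, Niklas's side holds 9% of Marlow, not > 40%, so Niklas still does not control Marlow.
No new person acquires control, so the clause is not triggered.

No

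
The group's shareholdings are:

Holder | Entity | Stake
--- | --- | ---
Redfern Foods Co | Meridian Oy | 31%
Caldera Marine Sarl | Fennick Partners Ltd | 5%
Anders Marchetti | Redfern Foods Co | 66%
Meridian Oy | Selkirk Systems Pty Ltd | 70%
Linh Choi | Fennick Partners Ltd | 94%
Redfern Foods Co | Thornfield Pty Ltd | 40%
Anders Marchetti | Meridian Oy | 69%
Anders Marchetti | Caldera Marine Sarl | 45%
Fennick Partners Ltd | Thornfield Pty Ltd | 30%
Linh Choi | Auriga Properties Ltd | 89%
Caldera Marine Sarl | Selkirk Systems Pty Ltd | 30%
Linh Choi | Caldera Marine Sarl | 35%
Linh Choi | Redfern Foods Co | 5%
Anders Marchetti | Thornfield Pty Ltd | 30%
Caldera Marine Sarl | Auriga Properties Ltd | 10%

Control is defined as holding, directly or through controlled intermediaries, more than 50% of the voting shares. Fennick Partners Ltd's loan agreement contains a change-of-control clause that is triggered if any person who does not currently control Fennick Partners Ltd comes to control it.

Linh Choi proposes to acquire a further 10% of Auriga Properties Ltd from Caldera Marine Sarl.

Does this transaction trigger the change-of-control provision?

The purchase adds only to Linh's holdings (Caldera's stake shrinks), so Linh is the only person who could newly come to control Fennick.
Linh holds 94% of Fennick, so Linh controls Fennick.
So Linh already controls Fennick before the transaction.
After the purchase, Linh's direct stake in Auriga rises to 89% + 10% = 99%, and Caldera's stake falls to 0%.
Linh controlled Fennick already, so this is not a new person acquiring control; every other person's position is unchanged or reduced.
No new person acquires control, so the clause is not triggered.

No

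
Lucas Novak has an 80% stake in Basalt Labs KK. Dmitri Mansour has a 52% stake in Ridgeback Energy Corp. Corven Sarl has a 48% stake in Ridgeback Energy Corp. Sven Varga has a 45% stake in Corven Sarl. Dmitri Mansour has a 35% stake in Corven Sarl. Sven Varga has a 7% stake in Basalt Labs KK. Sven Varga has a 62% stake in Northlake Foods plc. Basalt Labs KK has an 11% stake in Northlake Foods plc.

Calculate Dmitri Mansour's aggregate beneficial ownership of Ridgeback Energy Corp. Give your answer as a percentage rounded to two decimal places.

Dmitri reaches Ridgeback along 2 paths.
Via Corven: 35% × 48% = 16.8%.
Direct stake: 52% = 52%.
Total: 16.8% + 52% = 68.8%.
Rounded: 68.80%.

68.80%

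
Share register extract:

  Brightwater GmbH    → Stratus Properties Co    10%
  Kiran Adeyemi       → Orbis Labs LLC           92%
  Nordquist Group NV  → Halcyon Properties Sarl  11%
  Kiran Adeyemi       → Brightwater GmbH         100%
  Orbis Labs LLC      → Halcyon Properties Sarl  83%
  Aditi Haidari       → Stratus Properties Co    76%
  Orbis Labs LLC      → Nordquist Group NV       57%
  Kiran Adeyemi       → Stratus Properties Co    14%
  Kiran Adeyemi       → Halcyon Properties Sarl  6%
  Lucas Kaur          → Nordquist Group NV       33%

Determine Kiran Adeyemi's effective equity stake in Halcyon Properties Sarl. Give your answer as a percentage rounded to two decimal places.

88.13%

Kiran reaches Halcyon along 3 paths.
Via Orbis → Nordquist: 92% × 57% × 11% = 5.7684%.
Via Orbis: 92% × 83% = 76.36%.
Direct stake: 6% = 6%.
Total: 5.7684% + 76.36% + 6% = 88.1284%.
Rounded: 88.13%.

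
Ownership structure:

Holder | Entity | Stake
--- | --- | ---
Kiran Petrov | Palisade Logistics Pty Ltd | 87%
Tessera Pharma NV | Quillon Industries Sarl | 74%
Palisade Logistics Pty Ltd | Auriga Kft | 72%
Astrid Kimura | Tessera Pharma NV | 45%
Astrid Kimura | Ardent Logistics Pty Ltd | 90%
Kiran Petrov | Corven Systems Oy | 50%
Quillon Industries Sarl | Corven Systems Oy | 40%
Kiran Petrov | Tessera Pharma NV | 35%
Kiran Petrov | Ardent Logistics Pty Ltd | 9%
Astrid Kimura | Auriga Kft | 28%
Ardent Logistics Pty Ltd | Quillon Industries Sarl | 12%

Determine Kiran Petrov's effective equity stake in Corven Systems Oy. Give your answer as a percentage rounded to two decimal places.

60.79%

Kiran reaches Corven along 3 paths.
Via Tessera → Quillon: 35% × 74% × 40% = 10.36%.
Via Ardent → Quillon: 9% × 12% × 40% = 0.432%.
Direct stake: 50% = 50%.
Total: 10.36% + 0.432% + 50% = 60.792%.
Rounded: 60.79%.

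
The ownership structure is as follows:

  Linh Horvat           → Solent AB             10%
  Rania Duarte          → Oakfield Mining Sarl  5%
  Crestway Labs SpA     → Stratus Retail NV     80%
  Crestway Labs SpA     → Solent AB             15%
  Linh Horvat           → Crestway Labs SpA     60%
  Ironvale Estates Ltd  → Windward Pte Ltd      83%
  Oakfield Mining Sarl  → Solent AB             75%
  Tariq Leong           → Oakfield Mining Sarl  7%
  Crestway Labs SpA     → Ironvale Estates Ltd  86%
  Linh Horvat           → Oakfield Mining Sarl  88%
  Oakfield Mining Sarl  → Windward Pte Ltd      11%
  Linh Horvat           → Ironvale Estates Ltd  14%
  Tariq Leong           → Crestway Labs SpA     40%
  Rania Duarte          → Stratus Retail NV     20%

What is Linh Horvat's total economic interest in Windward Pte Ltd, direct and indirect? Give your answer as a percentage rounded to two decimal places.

64.13%

Linh reaches Windward along 3 paths.
Via Crestway → Ironvale: 60% × 86% × 83% = 42.828%.
Via Ironvale: 14% × 83% = 11.62%.
Via Oakfield: 88% × 11% = 9.68%.
Total: 42.828% + 11.62% + 9.68% = 64.128%.
Rounded: 64.13%.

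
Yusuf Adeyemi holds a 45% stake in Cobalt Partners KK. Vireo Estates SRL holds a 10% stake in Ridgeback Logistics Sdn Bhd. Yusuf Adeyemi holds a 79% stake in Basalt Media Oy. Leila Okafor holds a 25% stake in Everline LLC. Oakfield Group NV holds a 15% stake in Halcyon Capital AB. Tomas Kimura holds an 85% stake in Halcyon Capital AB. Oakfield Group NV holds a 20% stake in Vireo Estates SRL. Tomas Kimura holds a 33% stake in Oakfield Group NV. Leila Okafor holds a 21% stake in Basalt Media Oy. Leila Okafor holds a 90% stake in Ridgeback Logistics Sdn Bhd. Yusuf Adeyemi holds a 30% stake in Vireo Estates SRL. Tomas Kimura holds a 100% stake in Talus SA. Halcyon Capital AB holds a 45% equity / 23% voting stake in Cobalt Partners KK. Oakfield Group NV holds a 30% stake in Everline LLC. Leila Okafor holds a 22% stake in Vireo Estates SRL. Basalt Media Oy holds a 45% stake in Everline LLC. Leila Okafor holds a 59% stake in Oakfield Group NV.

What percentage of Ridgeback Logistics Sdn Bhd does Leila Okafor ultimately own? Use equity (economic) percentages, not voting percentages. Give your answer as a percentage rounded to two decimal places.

Leila reaches Ridgeback along 3 paths.
Via Oakfield → Vireo: 59% × 20% × 10% = 1.18%.
Via Vireo: 22% × 10% = 2.2%.
Direct stake: 90% = 90%.
Total: 1.18% + 2.2% + 90% = 93.38%.

93.38%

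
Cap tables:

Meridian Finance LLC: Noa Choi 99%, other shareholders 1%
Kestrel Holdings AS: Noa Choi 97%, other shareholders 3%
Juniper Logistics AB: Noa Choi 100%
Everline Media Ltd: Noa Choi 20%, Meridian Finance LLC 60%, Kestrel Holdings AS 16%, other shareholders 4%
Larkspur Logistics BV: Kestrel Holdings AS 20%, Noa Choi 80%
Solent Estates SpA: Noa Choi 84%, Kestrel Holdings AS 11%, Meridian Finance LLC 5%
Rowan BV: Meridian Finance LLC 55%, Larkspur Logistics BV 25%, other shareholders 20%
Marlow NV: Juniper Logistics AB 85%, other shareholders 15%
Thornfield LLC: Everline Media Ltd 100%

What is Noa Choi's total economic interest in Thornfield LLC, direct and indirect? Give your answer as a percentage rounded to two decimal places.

94.92%

Noa reaches Thornfield along 3 paths.
Via Everline: 20% × 100% = 20%.
Via Meridian → Everline: 99% × 60% × 100% = 59.4%.
Via Kestrel → Everline: 97% × 16% × 100% = 15.52%.
Total: 20% + 59.4% + 15.52% = 94.92%.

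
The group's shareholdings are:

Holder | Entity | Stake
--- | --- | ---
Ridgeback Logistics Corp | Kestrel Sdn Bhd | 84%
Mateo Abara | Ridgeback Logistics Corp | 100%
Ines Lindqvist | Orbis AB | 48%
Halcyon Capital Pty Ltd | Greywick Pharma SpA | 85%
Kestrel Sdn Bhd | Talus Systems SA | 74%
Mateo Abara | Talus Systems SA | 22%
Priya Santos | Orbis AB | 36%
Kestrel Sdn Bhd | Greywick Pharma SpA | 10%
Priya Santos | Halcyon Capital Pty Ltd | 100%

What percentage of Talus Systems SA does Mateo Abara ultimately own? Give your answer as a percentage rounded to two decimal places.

Mateo reaches Talus along 2 paths.
Via Ridgeback → Kestrel: 100% × 84% × 74% = 62.16%.
Direct stake: 22% = 22%.
Total: 62.16% + 22% = 84.16%.

84.16%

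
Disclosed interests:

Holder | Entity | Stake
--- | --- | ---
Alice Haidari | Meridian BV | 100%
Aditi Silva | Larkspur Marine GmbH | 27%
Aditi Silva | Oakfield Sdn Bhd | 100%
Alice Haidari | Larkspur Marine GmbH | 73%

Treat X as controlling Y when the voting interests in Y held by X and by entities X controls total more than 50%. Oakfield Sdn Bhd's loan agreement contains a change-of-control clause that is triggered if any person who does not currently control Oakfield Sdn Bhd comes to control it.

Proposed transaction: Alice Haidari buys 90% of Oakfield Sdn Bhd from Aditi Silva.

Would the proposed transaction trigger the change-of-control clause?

Yes

The purchase adds only to Alice's holdings (Aditi's stake shrinks), so Alice is the only person who could newly come to control Oakfield.
Alice holds 73% of Larkspur, so Alice controls Larkspur.
Alice holds 100% of Meridian, so Alice controls Meridian.
Neither Alice nor any entity Alice controls holds any voting interest in Oakfield.
So before the transaction, Alice does not control Oakfield.
After the purchase, Alice holds 90% of Oakfield directly, and Aditi's stake falls to 10%.
Alice holds 90% of Oakfield, so Alice controls Oakfield.
Alice did not control Oakfield before and does after, so the clause is triggered.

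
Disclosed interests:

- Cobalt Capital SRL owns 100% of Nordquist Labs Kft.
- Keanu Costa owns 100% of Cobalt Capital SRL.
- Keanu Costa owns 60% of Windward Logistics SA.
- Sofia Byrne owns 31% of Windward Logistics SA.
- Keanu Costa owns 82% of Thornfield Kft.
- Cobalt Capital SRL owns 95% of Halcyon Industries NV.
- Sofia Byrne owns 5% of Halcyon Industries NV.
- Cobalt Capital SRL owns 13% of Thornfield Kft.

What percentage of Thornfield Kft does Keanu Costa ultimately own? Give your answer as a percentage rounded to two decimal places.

95.00%

Keanu reaches Thornfield along 2 paths.
Direct stake: 82% = 82%.
Via Cobalt: 100% × 13% = 13%.
Total: 82% + 13% = 95%.
Rounded: 95.00%.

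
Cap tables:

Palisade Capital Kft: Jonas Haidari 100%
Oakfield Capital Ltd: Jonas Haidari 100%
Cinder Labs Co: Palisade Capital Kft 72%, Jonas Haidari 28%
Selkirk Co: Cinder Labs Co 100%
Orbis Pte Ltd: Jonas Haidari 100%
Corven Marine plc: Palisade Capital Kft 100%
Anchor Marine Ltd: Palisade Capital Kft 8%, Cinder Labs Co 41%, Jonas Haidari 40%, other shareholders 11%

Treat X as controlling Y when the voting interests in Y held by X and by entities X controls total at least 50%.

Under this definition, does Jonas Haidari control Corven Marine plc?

Yes

Jonas holds 100% of Palisade, so Jonas controls Palisade.
Palisade holds 100% of Corven, so Jonas controls Corven.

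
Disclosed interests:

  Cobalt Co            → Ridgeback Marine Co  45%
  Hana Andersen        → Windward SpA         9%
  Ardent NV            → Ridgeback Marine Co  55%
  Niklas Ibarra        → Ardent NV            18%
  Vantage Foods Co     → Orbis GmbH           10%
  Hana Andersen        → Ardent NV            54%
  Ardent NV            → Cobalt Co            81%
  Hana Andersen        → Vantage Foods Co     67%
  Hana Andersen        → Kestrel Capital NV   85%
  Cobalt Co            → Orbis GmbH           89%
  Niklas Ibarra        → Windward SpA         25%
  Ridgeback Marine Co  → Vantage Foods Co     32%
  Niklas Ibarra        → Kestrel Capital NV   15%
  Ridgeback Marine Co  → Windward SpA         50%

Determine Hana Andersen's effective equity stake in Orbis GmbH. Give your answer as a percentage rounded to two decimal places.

Hana reaches Orbis along 4 paths.
Via Vantage: 67% × 10% = 6.7%.
Via Ardent → Cobalt → Ridgeback → Vantage: 54% × 81% × 45% × 32% × 10% = 0.629856%.
Via Ardent → Ridgeback → Vantage: 54% × 55% × 32% × 10% = 0.9504%.
Via Ardent → Cobalt: 54% × 81% × 89% = 38.9286%.
Total: 6.7% + 0.629856% + 0.9504% + 38.9286% = 47.208856%.
Rounded: 47.21%.

47.21%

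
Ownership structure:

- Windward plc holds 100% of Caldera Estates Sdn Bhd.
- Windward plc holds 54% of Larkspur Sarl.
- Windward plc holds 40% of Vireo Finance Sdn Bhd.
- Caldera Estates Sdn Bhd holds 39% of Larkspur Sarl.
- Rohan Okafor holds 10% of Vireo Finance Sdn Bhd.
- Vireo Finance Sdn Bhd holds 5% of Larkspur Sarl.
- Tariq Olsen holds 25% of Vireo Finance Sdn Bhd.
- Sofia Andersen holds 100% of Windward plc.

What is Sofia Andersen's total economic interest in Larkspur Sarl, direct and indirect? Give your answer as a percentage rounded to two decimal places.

95.00%

Sofia reaches Larkspur along 3 paths.
Via Windward: 100% × 54% = 54%.
Via Windward → Caldera: 100% × 100% × 39% = 39%.
Via Windward → Vireo: 100% × 40% × 5% = 2%.
Total: 54% + 39% + 2% = 95%.
Rounded: 95.00%.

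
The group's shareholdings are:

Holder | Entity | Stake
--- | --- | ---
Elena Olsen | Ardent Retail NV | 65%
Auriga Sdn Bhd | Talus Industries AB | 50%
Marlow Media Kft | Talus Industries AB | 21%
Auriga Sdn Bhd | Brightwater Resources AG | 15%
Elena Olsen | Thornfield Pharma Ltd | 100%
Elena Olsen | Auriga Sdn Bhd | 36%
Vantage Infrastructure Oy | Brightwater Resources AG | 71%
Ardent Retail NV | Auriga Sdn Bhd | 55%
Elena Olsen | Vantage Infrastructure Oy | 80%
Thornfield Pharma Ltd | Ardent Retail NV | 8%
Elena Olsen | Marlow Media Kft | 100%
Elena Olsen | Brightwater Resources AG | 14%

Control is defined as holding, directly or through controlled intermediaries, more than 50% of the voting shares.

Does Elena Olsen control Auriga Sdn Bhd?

Yes

Elena holds 100% of Thornfield, so Elena controls Thornfield.
Thornfield and Elena together hold 8% + 65% = 73% of Ardent, so Elena controls Ardent.
Ardent and Elena together hold 55% + 36% = 91% of Auriga, so Elena controls Auriga.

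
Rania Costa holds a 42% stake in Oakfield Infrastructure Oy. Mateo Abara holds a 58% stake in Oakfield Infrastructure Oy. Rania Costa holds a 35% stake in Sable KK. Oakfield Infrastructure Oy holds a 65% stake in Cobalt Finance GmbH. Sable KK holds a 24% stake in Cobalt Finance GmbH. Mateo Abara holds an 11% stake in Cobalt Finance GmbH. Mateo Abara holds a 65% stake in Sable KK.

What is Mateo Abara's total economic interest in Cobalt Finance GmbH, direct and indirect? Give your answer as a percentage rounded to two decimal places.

64.30%

Mateo reaches Cobalt along 3 paths.
Direct stake: 11% = 11%.
Via Sable: 65% × 24% = 15.6%.
Via Oakfield: 58% × 65% = 37.7%.
Total: 11% + 15.6% + 37.7% = 64.3%.
Rounded: 64.30%.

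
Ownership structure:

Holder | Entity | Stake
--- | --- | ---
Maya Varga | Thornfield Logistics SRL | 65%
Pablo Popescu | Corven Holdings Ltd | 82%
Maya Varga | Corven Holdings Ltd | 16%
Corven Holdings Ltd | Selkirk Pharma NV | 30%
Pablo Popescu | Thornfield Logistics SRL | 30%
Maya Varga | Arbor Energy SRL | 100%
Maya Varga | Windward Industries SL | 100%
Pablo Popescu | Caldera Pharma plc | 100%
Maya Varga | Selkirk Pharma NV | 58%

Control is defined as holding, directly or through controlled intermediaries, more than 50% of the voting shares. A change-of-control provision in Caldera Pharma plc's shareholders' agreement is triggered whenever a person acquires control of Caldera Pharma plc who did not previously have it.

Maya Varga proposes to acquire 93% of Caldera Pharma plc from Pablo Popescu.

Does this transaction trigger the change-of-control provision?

Yes

The purchase adds only to Maya's holdings (Pablo's stake shrinks), so Maya is the only person who could newly come to control Caldera.
Maya holds 100% of Windward, so Maya controls Windward.
Maya holds 65% of Thornfield, so Maya controls Thornfield.
Maya holds 58% of Selkirk, so Maya controls Selkirk.
Maya holds 100% of Arbor, so Maya controls Arbor.
Neither Maya nor any entity Maya controls holds any voting interest in Caldera.
So before the transaction, Maya does not control Caldera.
After the purchase, Maya holds 93% of Caldera directly, and Pablo's stake falls to 7%.
Maya holds 93% of Caldera, so Maya controls Caldera.
Maya did not control Caldera before and does after, so the clause is triggered.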